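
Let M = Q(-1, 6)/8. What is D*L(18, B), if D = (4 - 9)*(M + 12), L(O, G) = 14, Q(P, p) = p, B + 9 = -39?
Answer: -1785/2 ≈ -892.50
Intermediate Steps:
B = -48 (B = -9 - 39 = -48)
M = 3/4 (M = 6/8 = 6*(1/8) = 3/4 ≈ 0.75000)
D = -255/4 (D = (4 - 9)*(3/4 + 12) = -5*51/4 = -255/4 ≈ -63.750)
D*L(18, B) = -255/4*14 = -1785/2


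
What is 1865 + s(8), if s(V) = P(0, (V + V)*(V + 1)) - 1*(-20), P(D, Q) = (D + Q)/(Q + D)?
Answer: 1886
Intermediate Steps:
P(D, Q) = 1 (P(D, Q) = (D + Q)/(D + Q) = 1)
s(V) = 21 (s(V) = 1 - 1*(-20) = 1 + 20 = 21)
1865 + s(8) = 1865 + 21 = 1886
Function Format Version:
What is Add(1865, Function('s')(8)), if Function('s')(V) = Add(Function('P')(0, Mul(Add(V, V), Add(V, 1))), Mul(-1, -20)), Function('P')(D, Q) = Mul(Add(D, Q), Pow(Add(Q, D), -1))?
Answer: 1886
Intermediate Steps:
Function('P')(D, Q) = 1 (Function('P')(D, Q) = Mul(Add(D, Q), Pow(Add(D, Q), -1)) = 1)
Function('s')(V) = 21 (Function('s')(V) = Add(1, Mul(-1, -20)) = Add(1, 20) = 21)
Add(1865, Function('s')(8)) = Add(1865, 21) = 1886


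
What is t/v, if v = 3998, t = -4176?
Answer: -2088/1999 ≈ -1.0445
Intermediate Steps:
t/v = -4176/3998 = -4176*1/3998 = -2088/1999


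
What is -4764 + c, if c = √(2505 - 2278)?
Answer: -4764 + √227 ≈ -4748.9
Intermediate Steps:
c = √227 ≈ 15.067
-4764 + c = -4764 + √227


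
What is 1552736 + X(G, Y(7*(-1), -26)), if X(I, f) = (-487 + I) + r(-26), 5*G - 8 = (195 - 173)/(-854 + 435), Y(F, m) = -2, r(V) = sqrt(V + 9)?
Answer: 650392997/419 + I*sqrt(17) ≈ 1.5523e+6 + 4.1231*I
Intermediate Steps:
r(V) = sqrt(9 + V)
G = 666/419 (G = 8/5 + ((195 - 173)/(-854 + 435))/5 = 8/5 + (22/(-419))/5 = 8/5 + (22*(-1/419))/5 = 8/5 + (1/5)*(-22/419) = 8/5 - 22/2095 = 666/419 ≈ 1.5895)
X(I, f) = -487 + I + I*sqrt(17) (X(I, f) = (-487 + I) + sqrt(9 - 26) = (-487 + I) + sqrt(-17) = (-487 + I) + I*sqrt(17) = -487 + I + I*sqrt(17))
1552736 + X(G, Y(7*(-1), -26)) = 1552736 + (-487 + 666/419 + I*sqrt(17)) = 1552736 + (-203387/419 + I*sqrt(17)) = 650392997/419 + I*sqrt(17)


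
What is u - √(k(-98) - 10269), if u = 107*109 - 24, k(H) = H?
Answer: 11639 - I*√10367 ≈ 11639.0 - 101.82*I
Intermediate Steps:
u = 11639 (u = 11663 - 24 = 11639)
u - √(k(-98) - 10269) = 11639 - √(-98 - 10269) = 11639 - √(-10367) = 11639 - I*√10367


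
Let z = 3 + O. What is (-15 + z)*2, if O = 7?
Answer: -10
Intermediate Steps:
z = 10 (z = 3 + 7 = 10)
(-15 + z)*2 = (-15 + 10)*2 = -5*2 = -10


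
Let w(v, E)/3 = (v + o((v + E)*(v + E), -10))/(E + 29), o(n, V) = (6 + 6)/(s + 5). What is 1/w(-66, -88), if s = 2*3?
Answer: 649/2142 ≈ 0.30299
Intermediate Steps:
s = 6
o(n, V) = 12/11 (o(n, V) = (6 + 6)/(6 + 5) = 12/11)
w(v, E) = 3*(12/11 + v)/(29 + E) (w(v, E) = 3*((v + 12/11)/(E + 29)) = 3*((12/11 + v)/(29 + E)) = 3*(12/11 + v)/(29 + E))
1/w(-66, -88) = 1/(3*(12 + 11*(-66))/(11*(29 - 88))) = 1/((3/11)*(12 - 726)/(-59)) = 1/((3/11)*(-1/59)*(-714)) = 1/(2142/649) = 649/2142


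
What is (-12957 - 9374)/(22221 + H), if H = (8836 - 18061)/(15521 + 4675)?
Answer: -50110764/49862899 ≈ -1.0050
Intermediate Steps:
H = -1025/2244 (H = -9225/20196 = -9225*1/20196 = -1025/2244 ≈ -0.45677)
(-12957 - 9374)/(22221 + H) = (-12957 - 9374)/(22221 - 1025/2244) = -22331/49862899/2244 = -22331*2244/49862899 = -50110764/49862899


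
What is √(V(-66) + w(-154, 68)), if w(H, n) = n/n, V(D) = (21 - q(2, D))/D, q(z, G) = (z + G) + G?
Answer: I*√5610/66 ≈ 1.1348*I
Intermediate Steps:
q(z, G) = z + 2*G (q(z, G) = (G + z) + G = z + 2*G)
V(D) = (19 - 2*D)/D (V(D) = (21 - (2 + 2*D))/D = (21 + (-2 - 2*D))/D = (19 - 2*D)/D)
w(H, n) = 1
√(V(-66) + w(-154, 68)) = √((-2 + 19/(-66)) + 1) = √((-2 + 19*(-1/66)) + 1) = √((-2 - 19/66) + 1) = √(-151/66 + 1) = √(-85/66) = I*√5610/66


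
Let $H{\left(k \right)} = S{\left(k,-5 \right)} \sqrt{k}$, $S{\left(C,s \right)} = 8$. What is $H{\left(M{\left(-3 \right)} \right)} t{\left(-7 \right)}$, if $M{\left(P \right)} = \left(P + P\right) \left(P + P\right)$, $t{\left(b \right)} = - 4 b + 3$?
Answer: $1488$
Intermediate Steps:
$t{\left(b \right)} = 3 - 4 b$
$M{\left(P \right)} = 4 P^{2}$ ($M{\left(P \right)} = 2 P 2 P = 4 P^{2}$)
$H{\left(k \right)} = 8 \sqrt{k}$
$H{\left(M{\left(-3 \right)} \right)} t{\left(-7 \right)} = 8 \sqrt{4 \left(-3\right)^{2}} \left(3 - -28\right) = 8 \sqrt{4 \cdot 9} \left(3 + 28\right) = 8 \sqrt{36} \cdot 31 = 8 \cdot 6 \cdot 31 = 48 \cdot 31 = 1488$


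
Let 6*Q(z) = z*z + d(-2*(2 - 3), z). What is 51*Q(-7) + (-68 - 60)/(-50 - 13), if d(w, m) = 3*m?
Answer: 15122/63 ≈ 240.03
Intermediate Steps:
Q(z) = z/2 + z²/6 (Q(z) = (z*z + 3*z)/6 = (z² + 3*z)/6 = z/2 + z²/6)
51*Q(-7) + (-68 - 60)/(-50 - 13) = 51*((⅙)*(-7)*(3 - 7)) + (-68 - 60)/(-50 - 13) = 51*((⅙)*(-7)*(-4)) - 128/(-63) = 51*(14/3) - 128*(-1/63) = 238 + 128/63 = 15122/63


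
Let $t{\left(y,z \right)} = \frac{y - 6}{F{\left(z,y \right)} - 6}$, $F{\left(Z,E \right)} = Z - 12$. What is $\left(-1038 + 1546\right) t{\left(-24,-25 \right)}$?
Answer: $\frac{15240}{43} \approx 354.42$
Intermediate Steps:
$F{\left(Z,E \right)} = -12 + Z$ ($F{\left(Z,E \right)} = Z - 12 = -12 + Z$)
$t{\left(y,z \right)} = \frac{-6 + y}{-18 + z}$ ($t{\left(y,z \right)} = \frac{y - 6}{\left(-12 + z\right) - 6} = \frac{-6 + y}{-18 + z}$)
$\left(-1038 + 1546\right) t{\left(-24,-25 \right)} = \left(-1038 + 1546\right) \frac{-6 - 24}{-18 - 25} = 508 \frac{1}{-43} \left(-30\right) = 508 \left(\left(- \frac{1}{43}\right) \left(-30\right)\right) = 508 \cdot \frac{30}{43} = \frac{15240}{43}$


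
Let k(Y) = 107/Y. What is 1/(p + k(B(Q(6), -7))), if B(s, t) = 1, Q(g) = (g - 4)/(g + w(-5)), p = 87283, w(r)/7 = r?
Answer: 1/87390 ≈ 1.1443e-5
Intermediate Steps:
w(r) = 7*r
Q(g) = (-4 + g)/(-35 + g) (Q(g) = (g - 4)/(g + 7*(-5)) = (-4 + g)/(g - 35) = (-4 + g)/(-35 + g))
1/(p + k(B(Q(6), -7))) = 1/(87283 + 107/1) = 1/(87283 + 107*1) = 1/(87283 + 107) = 1/87390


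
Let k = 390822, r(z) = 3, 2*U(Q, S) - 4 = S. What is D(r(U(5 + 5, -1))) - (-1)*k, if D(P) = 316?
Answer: 391138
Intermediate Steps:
U(Q, S) = 2 + S/2
D(r(U(5 + 5, -1))) - (-1)*k = 316 - (-1)*390822 = 316 - 1*(-390822) = 316 + 390822 = 391138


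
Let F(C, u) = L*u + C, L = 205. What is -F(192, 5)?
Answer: -1217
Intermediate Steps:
F(C, u) = C + 205*u (F(C, u) = 205*u + C = C + 205*u)
-F(192, 5) = -(192 + 205*5) = -(192 + 1025) = -1*1217 = -1217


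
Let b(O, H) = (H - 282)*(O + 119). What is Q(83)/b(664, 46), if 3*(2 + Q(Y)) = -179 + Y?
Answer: 17/92394 ≈ 0.00018399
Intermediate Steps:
Q(Y) = -185/3 + Y/3 (Q(Y) = -2 + (-179 + Y)/3 = -2 + (-179/3 + Y/3) = -185/3 + Y/3)
b(O, H) = (-282 + H)*(119 + O)
Q(83)/b(664, 46) = (-185/3 + (1/3)*83)/(-33558 - 282*664 + 119*46 + 46*664) = (-185/3 + 83/3)/(-33558 - 187248 + 5474 + 30544) = -34/(-184788) = -34*(-1/184788) = 17/92394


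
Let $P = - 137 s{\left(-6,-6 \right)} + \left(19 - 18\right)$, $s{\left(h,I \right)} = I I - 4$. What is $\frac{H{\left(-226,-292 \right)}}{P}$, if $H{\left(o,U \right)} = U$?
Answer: $\frac{292}{4383} \approx 0.066621$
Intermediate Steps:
$s{\left(h,I \right)} = -4 + I^{2}$ ($s{\left(h,I \right)} = I^{2} - 4 = -4 + I^{2}$)
$P = -4383$ ($P = - 137 \left(-4 + \left(-6\right)^{2}\right) + \left(19 - 18\right) = - 137 \left(-4 + 36\right) + \left(19 - 18\right) = \left(-137\right) 32 + 1 = -4384 + 1 = -4383$)
$\frac{H{\left(-226,-292 \right)}}{P} = - \frac{292}{-4383} = \left(-292\right) \left(- \frac{1}{4383}\right) = \frac{292}{4383}$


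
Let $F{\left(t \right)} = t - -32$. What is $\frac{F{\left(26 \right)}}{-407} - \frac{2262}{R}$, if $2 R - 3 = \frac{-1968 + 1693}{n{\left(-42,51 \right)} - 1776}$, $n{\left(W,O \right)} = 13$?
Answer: $- \frac{62432273}{43549} \approx -1433.6$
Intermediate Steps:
$F{\left(t \right)} = 32 + t$ ($F{\left(t \right)} = t + 32 = 32 + t$)
$R = \frac{2782}{1763}$ ($R = \frac{3}{2} + \frac{\left(-1968 + 1693\right) \frac{1}{13 - 1776}}{2} = \frac{3}{2} + \frac{\left(-275\right) \frac{1}{-1763}}{2} = \frac{3}{2} + \frac{\left(-275\right) \left(- \frac{1}{1763}\right)}{2} = \frac{3}{2} + \frac{1}{2} \cdot \frac{275}{1763} = \frac{3}{2} + \frac{275}{3526} = \frac{2782}{1763} \approx 1.578$)
$\frac{F{\left(26 \right)}}{-407} - \frac{2262}{R} = \frac{32 + 26}{-407} - \frac{2262}{\frac{2782}{1763}} = 58 \left(- \frac{1}{407}\right) - \frac{153381}{107} = - \frac{58}{407} - \frac{153381}{107} = - \frac{62432273}{43549}$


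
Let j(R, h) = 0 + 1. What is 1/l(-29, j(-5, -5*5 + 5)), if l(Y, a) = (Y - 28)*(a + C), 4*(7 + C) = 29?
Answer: -4/285 ≈ -0.014035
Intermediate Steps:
C = ¼ (C = -7 + (¼)*29 = -7 + 29/4 = ¼ ≈ 0.25000)
j(R, h) = 1
l(Y, a) = (-28 + Y)*(¼ + a) (l(Y, a) = (Y - 28)*(a + ¼) = (-28 + Y)*(¼ + a))
1/l(-29, j(-5, -5*5 + 5)) = 1/(-7 - 28*1 + (¼)*(-29) - 29*1) = 1/(-7 - 28 - 29/4 - 29) = 1/(-285/4) = -4/285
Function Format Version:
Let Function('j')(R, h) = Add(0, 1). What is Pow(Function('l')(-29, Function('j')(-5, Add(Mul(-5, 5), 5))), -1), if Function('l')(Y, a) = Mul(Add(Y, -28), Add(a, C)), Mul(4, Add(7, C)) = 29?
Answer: Rational(-4, 285) ≈ -0.014035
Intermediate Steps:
C = Rational(1, 4) (C = Add(-7, Mul(Rational(1, 4), 29)) = Add(-7, Rational(29, 4)) = Rational(1, 4) ≈ 0.25000)
Function('j')(R, h) = 1
Function('l')(Y, a) = Mul(Add(-28, Y), Add(Rational(1, 4), a)) (Function('l')(Y, a) = Mul(Add(Y, -28), Add(a, Rational(1, 4))) = Mul(Add(-28, Y), Add(Rational(1, 4), a)))
Pow(Function('l')(-29, Function('j')(-5, Add(Mul(-5, 5), 5))), -1) = Pow(Add(-7, Mul(-28, 1), Mul(Rational(1, 4), -29), Mul(-29, 1)), -1) = Pow(Add(-7, -28, Rational(-29, 4), -29), -1) = Pow(Rational(-285, 4), -1) = Rational(-4, 285)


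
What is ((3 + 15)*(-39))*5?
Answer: -3510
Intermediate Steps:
((3 + 15)*(-39))*5 = (18*(-39))*5 = -702*5 = -3510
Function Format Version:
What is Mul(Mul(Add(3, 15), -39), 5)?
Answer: -3510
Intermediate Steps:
Mul(Mul(Add(3, 15), -39), 5) = Mul(Mul(18, -39), 5) = Mul(-702, 5) = -3510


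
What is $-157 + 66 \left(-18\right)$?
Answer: $-1345$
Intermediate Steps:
$-157 + 66 \left(-18\right) = -157 - 1188 = -1345$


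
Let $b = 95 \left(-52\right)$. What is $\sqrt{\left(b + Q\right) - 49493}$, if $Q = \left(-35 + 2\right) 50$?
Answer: $i \sqrt{56083} \approx 236.82 i$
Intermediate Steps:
$b = -4940$
$Q = -1650$ ($Q = \left(-33\right) 50 = -1650$)
$\sqrt{\left(b + Q\right) - 49493} = \sqrt{\left(-4940 - 1650\right) - 49493} = \sqrt{-6590 - 49493} = \sqrt{-56083} = i \sqrt{56083}$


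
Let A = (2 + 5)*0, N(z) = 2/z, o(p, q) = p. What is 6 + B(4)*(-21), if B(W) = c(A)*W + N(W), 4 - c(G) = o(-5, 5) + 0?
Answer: -1521/2 ≈ -760.50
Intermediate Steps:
A = 0 (A = 7*0 = 0)
c(G) = 9 (c(G) = 4 - (-5 + 0) = 4 - 1*(-5) = 4 + 5 = 9)
B(W) = 2/W + 9*W (B(W) = 9*W + 2/W = 2/W + 9*W)
6 + B(4)*(-21) = 6 + (2/4 + 9*4)*(-21) = 6 + (2*(¼) + 36)*(-21) = 6 + (½ + 36)*(-21) = 6 + (73/2)*(-21) = 6 - 1533/2 = -1521/2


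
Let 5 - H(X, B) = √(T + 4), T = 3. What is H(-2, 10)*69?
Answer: 345 - 69*√7 ≈ 162.44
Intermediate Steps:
H(X, B) = 5 - √7 (H(X, B) = 5 - √(3 + 4) = 5 - √7)
H(-2, 10)*69 = (5 - √7)*69 = 345 - 69*√7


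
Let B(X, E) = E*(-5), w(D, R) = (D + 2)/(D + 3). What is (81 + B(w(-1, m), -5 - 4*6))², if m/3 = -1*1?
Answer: 51076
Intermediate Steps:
m = -3 (m = 3*(-1*1) = 3*(-1) = -3)
w(D, R) = (2 + D)/(3 + D)
B(X, E) = -5*E
(81 + B(w(-1, m), -5 - 4*6))² = (81 - 5*(-5 - 4*6))² = (81 - 5*(-5 - 24))² = (81 - 5*(-29))² = (81 + 145)² = 226² = 51076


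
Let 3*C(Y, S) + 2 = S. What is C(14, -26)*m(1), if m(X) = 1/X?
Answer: -28/3 ≈ -9.3333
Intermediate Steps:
C(Y, S) = -2/3 + S/3
C(14, -26)*m(1) = (-2/3 + (1/3)*(-26))/1 = (-2/3 - 26/3)*1 = -28/3*1 = -28/3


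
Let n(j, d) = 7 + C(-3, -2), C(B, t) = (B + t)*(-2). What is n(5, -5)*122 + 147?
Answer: 2221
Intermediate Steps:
C(B, t) = -2*B - 2*t
n(j, d) = 17 (n(j, d) = 7 + (-2*(-3) - 2*(-2)) = 7 + (6 + 4) = 7 + 10 = 17)
n(5, -5)*122 + 147 = 17*122 + 147 = 2074 + 147 = 2221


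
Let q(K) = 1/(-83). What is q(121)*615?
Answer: -615/83 ≈ -7.4096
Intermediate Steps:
q(K) = -1/83
q(121)*615 = -1/83*615 = -615/83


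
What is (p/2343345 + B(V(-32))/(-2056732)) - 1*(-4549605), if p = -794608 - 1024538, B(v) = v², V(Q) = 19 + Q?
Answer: 7309140351356336841/1606544216180 ≈ 4.5496e+6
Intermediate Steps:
p = -1819146
(p/2343345 + B(V(-32))/(-2056732)) - 1*(-4549605) = (-1819146/2343345 + (19 - 32)²/(-2056732)) - 1*(-4549605) = (-1819146*1/2343345 + (-13)²*(-1/2056732)) + 4549605 = (-606382/781115 + 169*(-1/2056732)) + 4549605 = (-606382/781115 - 169/2056732) + 4549605 = -1247297272059/1606544216180 + 4549605 = 7309140351356336841/1606544216180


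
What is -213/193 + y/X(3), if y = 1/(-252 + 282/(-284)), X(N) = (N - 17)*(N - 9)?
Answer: -321398753/291208050 ≈ -1.1037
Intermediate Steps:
X(N) = (-17 + N)*(-9 + N)
y = -142/35925 (y = 1/(-252 + 282*(-1/284)) = 1/(-252 - 141/142) = 1/(-35925/142) = -142/35925 ≈ -0.0039527)
-213/193 + y/X(3) = -213/193 - 142/(35925*(153 + 3² - 26*3)) = -213*1/193 - 142/(35925*(153 + 9 - 78)) = -213/193 - 142/35925/84 = -213/193 - 142/35925*1/84 = -213/193 - 71/1508850 = -321398753/291208050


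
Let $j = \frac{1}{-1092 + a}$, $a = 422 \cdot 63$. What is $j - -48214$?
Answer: $\frac{1229167717}{25494} \approx 48214.0$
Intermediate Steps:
$a = 26586$
$j = \frac{1}{25494}$ ($j = \frac{1}{-1092 + 26586} = \frac{1}{25494} \approx 3.9225 \cdot 10^{-5}$)
$j - -48214 = \frac{1}{25494} - -48214 = \frac{1}{25494} + 48214 = \frac{1229167717}{25494}$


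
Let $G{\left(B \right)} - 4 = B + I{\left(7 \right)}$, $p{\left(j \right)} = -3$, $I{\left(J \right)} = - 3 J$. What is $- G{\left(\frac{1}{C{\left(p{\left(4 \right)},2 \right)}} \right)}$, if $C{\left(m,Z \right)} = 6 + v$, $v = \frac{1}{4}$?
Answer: $\frac{421}{25} \approx 16.84$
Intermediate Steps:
$v = \frac{1}{4} \approx 0.25$
$C{\left(m,Z \right)} = \frac{25}{4}$ ($C{\left(m,Z \right)} = 6 + \frac{1}{4} = \frac{25}{4}$)
$G{\left(B \right)} = -17 + B$ ($G{\left(B \right)} = 4 + \left(B - 21\right) = 4 + \left(-21 + B\right) = -17 + B$)
$- G{\left(\frac{1}{C{\left(p{\left(4 \right)},2 \right)}} \right)} = - (-17 + \frac{1}{\frac{25}{4}}) = - (-17 + \frac{4}{25}) = \left(-1\right) \left(- \frac{421}{25}\right) = \frac{421}{25}$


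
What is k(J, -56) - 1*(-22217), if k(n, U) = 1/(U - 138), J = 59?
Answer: 4310097/194 ≈ 22217.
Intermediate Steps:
k(n, U) = 1/(-138 + U)
k(J, -56) - 1*(-22217) = 1/(-138 - 56) - 1*(-22217) = 1/(-194) + 22217 = -1/194 + 22217 = 4310097/194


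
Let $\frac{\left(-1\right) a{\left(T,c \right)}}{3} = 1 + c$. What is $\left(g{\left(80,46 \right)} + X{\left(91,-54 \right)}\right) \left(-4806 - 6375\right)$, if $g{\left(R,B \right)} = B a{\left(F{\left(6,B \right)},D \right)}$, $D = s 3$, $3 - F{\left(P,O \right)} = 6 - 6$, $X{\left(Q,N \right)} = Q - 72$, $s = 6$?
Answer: $29104143$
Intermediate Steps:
$X{\left(Q,N \right)} = -72 + Q$ ($X{\left(Q,N \right)} = Q - 72 = -72 + Q$)
$F{\left(P,O \right)} = 3$ ($F{\left(P,O \right)} = 3 - \left(6 - 6\right) = 3 - 0 = 3 + 0 = 3$)
$D = 18$ ($D = 6 \cdot 3 = 18$)
$a{\left(T,c \right)} = -3 - 3 c$ ($a{\left(T,c \right)} = - 3 \left(1 + c\right) = -3 - 3 c$)
$g{\left(R,B \right)} = - 57 B$ ($g{\left(R,B \right)} = B \left(-3 - 54\right) = B \left(-57\right) = - 57 B$)
$\left(g{\left(80,46 \right)} + X{\left(91,-54 \right)}\right) \left(-4806 - 6375\right) = \left(\left(-57\right) 46 + \left(-72 + 91\right)\right) \left(-4806 - 6375\right) = \left(-2622 + 19\right) \left(-11181\right) = \left(-2603\right) \left(-11181\right) = 29104143$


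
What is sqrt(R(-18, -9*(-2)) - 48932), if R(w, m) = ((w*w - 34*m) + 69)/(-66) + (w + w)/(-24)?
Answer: I*sqrt(5920189)/11 ≈ 221.19*I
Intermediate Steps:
R(w, m) = -23/22 - w/12 - w**2/66 + 17*m/33 (R(w, m) = ((w**2 - 34*m) + 69)*(-1/66) + (2*w)*(-1/24) = (69 + w**2 - 34*m)*(-1/66) - w/12 = (-23/22 - w**2/66 + 17*m/33) - w/12 = -23/22 - w/12 - w**2/66 + 17*m/33)
sqrt(R(-18, -9*(-2)) - 48932) = sqrt((-23/22 - 1/12*(-18) - 1/66*(-18)**2 + 17*(-9*(-2))/33) - 48932) = sqrt((-23/22 + 3/2 - 1/66*324 + (17/33)*18) - 48932) = sqrt((-23/22 + 3/2 - 54/11 + 102/11) - 48932) = sqrt(53/11 - 48932) = sqrt(-538199/11) = I*sqrt(5920189)/11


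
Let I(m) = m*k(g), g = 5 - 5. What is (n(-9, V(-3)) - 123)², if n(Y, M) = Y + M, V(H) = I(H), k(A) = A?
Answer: 17424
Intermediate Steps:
g = 0
I(m) = 0 (I(m) = m*0 = 0)
V(H) = 0
n(Y, M) = M + Y
(n(-9, V(-3)) - 123)² = ((0 - 9) - 123)² = (-9 - 123)² = (-132)² = 17424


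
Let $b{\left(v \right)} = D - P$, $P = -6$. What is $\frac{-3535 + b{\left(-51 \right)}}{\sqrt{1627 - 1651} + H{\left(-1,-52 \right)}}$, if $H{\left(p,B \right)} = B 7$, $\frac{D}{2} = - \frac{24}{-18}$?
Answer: $\frac{962689}{99390} + \frac{10579 i \sqrt{6}}{198780} \approx 9.686 + 0.13036 i$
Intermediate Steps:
$D = \frac{8}{3}$ ($D = 2 \left(- \frac{24}{-18}\right) = 2 \left(\left(-24\right) \left(- \frac{1}{18}\right)\right) = 2 \cdot \frac{4}{3} = \frac{8}{3} \approx 2.6667$)
$b{\left(v \right)} = \frac{26}{3}$ ($b{\left(v \right)} = \frac{8}{3} - -6 = \frac{8}{3} + 6 = \frac{26}{3}$)
$H{\left(p,B \right)} = 7 B$
$\frac{-3535 + b{\left(-51 \right)}}{\sqrt{1627 - 1651} + H{\left(-1,-52 \right)}} = \frac{-3535 + \frac{26}{3}}{\sqrt{1627 - 1651} + 7 \left(-52\right)} = - \frac{10579}{3 \left(\sqrt{-24} - 364\right)} = - \frac{10579}{3 \left(2 i \sqrt{6} - 364\right)} = - \frac{10579}{3 \left(-364 + 2 i \sqrt{6}\right)}$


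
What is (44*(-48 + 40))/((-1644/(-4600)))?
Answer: -404800/411 ≈ -984.92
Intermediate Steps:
(44*(-48 + 40))/((-1644/(-4600))) = (44*(-8))/((-1644*(-1/4600))) = -352/411/1150 = -352*1150/411 = -404800/411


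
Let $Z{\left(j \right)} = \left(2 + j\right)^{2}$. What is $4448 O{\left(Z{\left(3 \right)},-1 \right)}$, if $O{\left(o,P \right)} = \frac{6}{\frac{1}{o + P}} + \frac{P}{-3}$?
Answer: $\frac{1925984}{3} \approx 6.42 \cdot 10^{5}$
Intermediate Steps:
$O{\left(o,P \right)} = 6 o + \frac{17 P}{3}$ ($O{\left(o,P \right)} = \frac{6}{\frac{1}{P + o}} + P \left(- \frac{1}{3}\right) = 6 \left(P + o\right) - \frac{P}{3} = \left(6 P + 6 o\right) - \frac{P}{3} = 6 o + \frac{17 P}{3}$)
$4448 O{\left(Z{\left(3 \right)},-1 \right)} = 4448 \left(6 \left(2 + 3\right)^{2} + \frac{17}{3} \left(-1\right)\right) = 4448 \left(6 \cdot 5^{2} - \frac{17}{3}\right) = 4448 \left(6 \cdot 25 - \frac{17}{3}\right) = 4448 \left(150 - \frac{17}{3}\right) = 4448 \cdot \frac{433}{3} = \frac{1925984}{3}$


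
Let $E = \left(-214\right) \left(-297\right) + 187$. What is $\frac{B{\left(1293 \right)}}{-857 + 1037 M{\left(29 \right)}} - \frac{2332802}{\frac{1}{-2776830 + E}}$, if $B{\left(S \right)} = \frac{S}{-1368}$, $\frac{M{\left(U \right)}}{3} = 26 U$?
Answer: $\frac{6767352212274258371809}{1069245672} \approx 6.3291 \cdot 10^{12}$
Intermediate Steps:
$E = 63745$ ($E = 63558 + 187 = 63745$)
$M{\left(U \right)} = 78 U$ ($M{\left(U \right)} = 3 \cdot 26 U = 78 U$)
$B{\left(S \right)} = - \frac{S}{1368}$ ($B{\left(S \right)} = S \left(- \frac{1}{1368}\right) = - \frac{S}{1368}$)
$\frac{B{\left(1293 \right)}}{-857 + 1037 M{\left(29 \right)}} - \frac{2332802}{\frac{1}{-2776830 + E}} = \frac{\left(- \frac{1}{1368}\right) 1293}{-857 + 1037 \cdot 78 \cdot 29} - \frac{2332802}{\frac{1}{-2776830 + 63745}} = - \frac{431}{456 \left(-857 + 1037 \cdot 2262\right)} - \frac{2332802}{\frac{1}{-2713085}} = - \frac{431}{456 \left(-857 + 2345694\right)} - \frac{2332802}{- \frac{1}{2713085}} = - \frac{431}{456 \cdot 2344837} - -6329090114170 = \left(- \frac{431}{456}\right) \frac{1}{2344837} + 6329090114170 = - \frac{431}{1069245672} + 6329090114170 = \frac{6767352212274258371809}{1069245672}$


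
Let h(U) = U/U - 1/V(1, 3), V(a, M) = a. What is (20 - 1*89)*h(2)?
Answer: 0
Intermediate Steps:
h(U) = 0 (h(U) = U/U - 1/1 = 1 - 1*1 = 1 - 1 = 0)
(20 - 1*89)*h(2) = (20 - 1*89)*0 = (20 - 89)*0 = -69*0 = 0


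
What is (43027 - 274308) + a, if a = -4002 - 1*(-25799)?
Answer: -209484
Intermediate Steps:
a = 21797 (a = -4002 + 25799 = 21797)
(43027 - 274308) + a = (43027 - 274308) + 21797 = -231281 + 21797 = -209484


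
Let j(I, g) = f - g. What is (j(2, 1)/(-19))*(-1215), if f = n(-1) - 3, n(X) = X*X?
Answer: -3645/19 ≈ -191.84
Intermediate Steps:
n(X) = X**2
f = -2 (f = (-1)**2 - 3 = 1 - 3 = -2)
j(I, g) = -2 - g
(j(2, 1)/(-19))*(-1215) = ((-2 - 1*1)/(-19))*(-1215) = ((-2 - 1)*(-1/19))*(-1215) = -3*(-1/19)*(-1215) = (3/19)*(-1215) = -3645/19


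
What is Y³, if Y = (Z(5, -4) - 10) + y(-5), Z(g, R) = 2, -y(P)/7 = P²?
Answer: -6128487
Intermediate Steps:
y(P) = -7*P²
Y = -183 (Y = (2 - 10) - 7*(-5)² = -8 - 7*25 = -8 - 175 = -183)
Y³ = (-183)³ = -6128487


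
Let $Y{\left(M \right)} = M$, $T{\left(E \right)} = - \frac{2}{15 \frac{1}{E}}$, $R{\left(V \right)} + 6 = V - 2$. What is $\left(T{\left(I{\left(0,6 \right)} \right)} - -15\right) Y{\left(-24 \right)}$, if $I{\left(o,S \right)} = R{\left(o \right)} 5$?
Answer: $-488$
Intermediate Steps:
$R{\left(V \right)} = -8 + V$ ($R{\left(V \right)} = -6 + \left(V - 2\right) = -6 + \left(-2 + V\right) = -8 + V$)
$I{\left(o,S \right)} = -40 + 5 o$ ($I{\left(o,S \right)} = \left(-8 + o\right) 5 = -40 + 5 o$)
$T{\left(E \right)} = - \frac{2 E}{15}$ ($T{\left(E \right)} = - 2 \frac{E}{15} = - \frac{2 E}{15}$)
$\left(T{\left(I{\left(0,6 \right)} \right)} - -15\right) Y{\left(-24 \right)} = \left(- \frac{2 \left(-40 + 5 \cdot 0\right)}{15} - -15\right) \left(-24\right) = \left(- \frac{2 \left(-40 + 0\right)}{15} + 15\right) \left(-24\right) = \left(\left(- \frac{2}{15}\right) \left(-40\right) + 15\right) \left(-24\right) = \left(\frac{16}{3} + 15\right) \left(-24\right) = \frac{61}{3} \left(-24\right) = -488$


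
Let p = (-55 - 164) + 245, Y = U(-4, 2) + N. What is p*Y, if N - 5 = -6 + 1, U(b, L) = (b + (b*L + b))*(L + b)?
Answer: 832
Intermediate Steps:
U(b, L) = (L + b)*(2*b + L*b) (U(b, L) = (b + (L*b + b))*(L + b) = (b + (b + L*b))*(L + b) = (2*b + L*b)*(L + b) = (L + b)*(2*b + L*b))
N = 0 (N = 5 + (-6 + 1) = 5 - 5 = 0)
Y = 32 (Y = -4*(2² + 2*2 + 2*(-4) + 2*(-4)) + 0 = -4*(4 + 4 - 8 - 8) + 0 = -4*(-8) + 0 = 32 + 0 = 32)
p = 26 (p = -219 + 245 = 26)
p*Y = 26*32 = 832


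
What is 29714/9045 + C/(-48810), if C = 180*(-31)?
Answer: 50027048/14716215 ≈ 3.3995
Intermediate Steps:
C = -5580
29714/9045 + C/(-48810) = 29714/9045 - 5580/(-48810) = 29714*(1/9045) - 5580*(-1/48810) = 29714/9045 + 186/1627 = 50027048/14716215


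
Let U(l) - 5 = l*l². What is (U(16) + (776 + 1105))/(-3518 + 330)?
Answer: -2991/1594 ≈ -1.8764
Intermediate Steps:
U(l) = 5 + l³ (U(l) = 5 + l*l² = 5 + l³)
(U(16) + (776 + 1105))/(-3518 + 330) = ((5 + 16³) + (776 + 1105))/(-3518 + 330) = ((5 + 4096) + 1881)/(-3188) = (4101 + 1881)*(-1/3188) = 5982*(-1/3188) = -2991/1594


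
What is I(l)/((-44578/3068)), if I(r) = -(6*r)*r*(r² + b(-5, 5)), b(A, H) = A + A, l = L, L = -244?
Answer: 32618423170944/22289 ≈ 1.4634e+9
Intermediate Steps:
l = -244
b(A, H) = 2*A
I(r) = -6*r²*(-10 + r²) (I(r) = -(6*r)*r*(r² + 2*(-5)) = -6*r²*(r² - 10) = -6*r²*(-10 + r²))
I(l)/((-44578/3068)) = (6*(-244)²*(10 - 1*(-244)²))/((-44578/3068)) = (6*59536*(10 - 1*59536))/((-44578*1/3068)) = (6*59536*(10 - 59536))/(-22289/1534) = (6*59536*(-59526))*(-1534/22289) = -21263639616*(-1534/22289) = 32618423170944/22289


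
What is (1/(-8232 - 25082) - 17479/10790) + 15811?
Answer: 1420702270116/89864515 ≈ 15809.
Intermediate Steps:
(1/(-8232 - 25082) - 17479/10790) + 15811 = (1/(-33314) - 17479*1/10790) + 15811 = (-1/33314 - 17479/10790) + 15811 = -145576549/89864515 + 15811 = 1420702270116/89864515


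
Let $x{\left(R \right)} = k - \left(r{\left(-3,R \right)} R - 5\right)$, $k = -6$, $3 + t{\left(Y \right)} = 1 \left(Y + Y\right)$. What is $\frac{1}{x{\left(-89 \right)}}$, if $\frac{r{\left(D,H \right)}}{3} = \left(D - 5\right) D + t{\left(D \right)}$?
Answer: $\frac{1}{4004} \approx 0.00024975$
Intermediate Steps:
$t{\left(Y \right)} = -3 + 2 Y$ ($t{\left(Y \right)} = -3 + 1 \left(Y + Y\right) = -3 + 1 \cdot 2 Y = -3 + 2 Y$)
$r{\left(D,H \right)} = -9 + 6 D + 3 D \left(-5 + D\right)$ ($r{\left(D,H \right)} = 3 \left(\left(D - 5\right) D + \left(-3 + 2 D\right)\right) = 3 \left(\left(-5 + D\right) D + \left(-3 + 2 D\right)\right) = 3 \left(D \left(-5 + D\right) + \left(-3 + 2 D\right)\right) = 3 \left(-3 + 2 D + D \left(-5 + D\right)\right) = -9 + 6 D + 3 D \left(-5 + D\right)$)
$x{\left(R \right)} = -1 - 45 R$ ($x{\left(R \right)} = -6 - \left(\left(-9 - -27 + 3 \left(-3\right)^{2}\right) R - 5\right) = -6 - \left(\left(-9 + 27 + 3 \cdot 9\right) R - 5\right) = -6 - \left(\left(-9 + 27 + 27\right) R - 5\right) = -6 - \left(45 R - 5\right) = -6 - \left(-5 + 45 R\right) = -1 - 45 R$)
$\frac{1}{x{\left(-89 \right)}} = \frac{1}{-1 - -4005} = \frac{1}{-1 + 4005} = \frac{1}{4004}$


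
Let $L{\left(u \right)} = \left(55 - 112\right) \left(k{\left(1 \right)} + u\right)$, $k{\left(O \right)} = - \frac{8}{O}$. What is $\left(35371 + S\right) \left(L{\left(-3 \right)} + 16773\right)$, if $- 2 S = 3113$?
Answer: $588372300$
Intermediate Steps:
$S = - \frac{3113}{2}$ ($S = \left(- \frac{1}{2}\right) 3113 = - \frac{3113}{2} \approx -1556.5$)
$L{\left(u \right)} = 456 - 57 u$ ($L{\left(u \right)} = \left(55 - 112\right) \left(- \frac{8}{1} + u\right) = - 57 \left(\left(-8\right) 1 + u\right) = - 57 \left(-8 + u\right) = 456 - 57 u$)
$\left(35371 + S\right) \left(L{\left(-3 \right)} + 16773\right) = \left(35371 - \frac{3113}{2}\right) \left(\left(456 - -171\right) + 16773\right) = \frac{67629 \left(\left(456 + 171\right) + 16773\right)}{2} = \frac{67629 \left(627 + 16773\right)}{2} = \frac{67629}{2} \cdot 17400 = 588372300$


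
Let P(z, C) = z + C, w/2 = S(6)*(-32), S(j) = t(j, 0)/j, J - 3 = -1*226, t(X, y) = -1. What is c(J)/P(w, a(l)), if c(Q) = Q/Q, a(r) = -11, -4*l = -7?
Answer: -3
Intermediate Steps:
J = -223 (J = 3 - 1*226 = 3 - 226 = -223)
l = 7/4 (l = -¼*(-7) = 7/4 ≈ 1.7500)
S(j) = -1/j
c(Q) = 1
w = 32/3 (w = 2*(-1/6*(-32)) = 2*(-1*⅙*(-32)) = 2*(-⅙*(-32)) = 2*(16/3) = 32/3 ≈ 10.667)
P(z, C) = C + z
c(J)/P(w, a(l)) = 1/(-11 + 32/3) = 1/(-⅓) = 1*(-3) = -3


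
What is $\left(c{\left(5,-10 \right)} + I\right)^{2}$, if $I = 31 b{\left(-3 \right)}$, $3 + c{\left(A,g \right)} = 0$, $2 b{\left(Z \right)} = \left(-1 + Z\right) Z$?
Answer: $33489$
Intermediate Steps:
$b{\left(Z \right)} = \frac{Z \left(-1 + Z\right)}{2}$ ($b{\left(Z \right)} = \frac{\left(-1 + Z\right) Z}{2} = \frac{Z \left(-1 + Z\right)}{2}$)
$c{\left(A,g \right)} = -3$ ($c{\left(A,g \right)} = -3 + 0 = -3$)
$I = 186$ ($I = 31 \cdot \frac{1}{2} \left(-3\right) \left(-1 - 3\right) = 31 \cdot \frac{1}{2} \left(-3\right) \left(-4\right) = 31 \cdot 6 = 186$)
$\left(c{\left(5,-10 \right)} + I\right)^{2} = \left(-3 + 186\right)^{2} = 183^{2} = 33489$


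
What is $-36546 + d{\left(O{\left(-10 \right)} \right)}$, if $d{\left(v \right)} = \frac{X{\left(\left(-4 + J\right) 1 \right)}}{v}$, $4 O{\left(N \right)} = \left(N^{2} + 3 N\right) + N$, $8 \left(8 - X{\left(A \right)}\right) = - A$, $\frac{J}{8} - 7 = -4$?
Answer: $- \frac{365453}{10} \approx -36545.0$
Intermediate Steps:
$J = 24$ ($J = 56 + 8 \left(-4\right) = 56 - 32 = 24$)
$X{\left(A \right)} = 8 + \frac{A}{8}$ ($X{\left(A \right)} = 8 - \frac{\left(-1\right) A}{8} = 8 + \frac{A}{8}$)
$O{\left(N \right)} = N + \frac{N^{2}}{4}$ ($O{\left(N \right)} = \frac{\left(N^{2} + 3 N\right) + N}{4} = \frac{N^{2} + 4 N}{4} = N + \frac{N^{2}}{4}$)
$d{\left(v \right)} = \frac{21}{2 v}$ ($d{\left(v \right)} = \frac{8 + \frac{\left(-4 + 24\right) 1}{8}}{v} = \frac{8 + \frac{20 \cdot 1}{8}}{v} = \frac{8 + \frac{1}{8} \cdot 20}{v} = \frac{8 + \frac{5}{2}}{v} = \frac{21}{2 v}$)
$-36546 + d{\left(O{\left(-10 \right)} \right)} = -36546 + \frac{21}{2 \cdot \frac{1}{4} \left(-10\right) \left(4 - 10\right)} = -36546 + \frac{21}{2 \cdot \frac{1}{4} \left(-10\right) \left(-6\right)} = -36546 + \frac{21}{2 \cdot 15} = -36546 + \frac{21}{2} \cdot \frac{1}{15} = -36546 + \frac{7}{10} = - \frac{365453}{10}$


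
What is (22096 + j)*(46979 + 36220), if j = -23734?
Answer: -136279962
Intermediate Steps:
(22096 + j)*(46979 + 36220) = (22096 - 23734)*(46979 + 36220) = -1638*83199 = -136279962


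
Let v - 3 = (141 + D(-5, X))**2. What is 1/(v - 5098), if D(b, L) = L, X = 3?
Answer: 1/15641 ≈ 6.3934e-5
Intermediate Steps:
v = 20739 (v = 3 + (141 + 3)**2 = 3 + 144**2 = 3 + 20736 = 20739)
1/(v - 5098) = 1/(20739 - 5098) = 1/15641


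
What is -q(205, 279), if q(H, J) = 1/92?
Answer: -1/92 ≈ -0.010870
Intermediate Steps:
q(H, J) = 1/92
-q(205, 279) = -1*1/92 = -1/92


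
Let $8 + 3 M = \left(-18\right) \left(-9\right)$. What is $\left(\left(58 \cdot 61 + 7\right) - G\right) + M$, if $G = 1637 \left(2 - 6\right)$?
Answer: $\frac{30433}{3} \approx 10144.0$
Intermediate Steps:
$M = \frac{154}{3}$ ($M = - \frac{8}{3} + \frac{\left(-18\right) \left(-9\right)}{3} = - \frac{8}{3} + \frac{1}{3} \cdot 162 = - \frac{8}{3} + 54 = \frac{154}{3} \approx 51.333$)
$G = -6548$ ($G = 1637 \left(-4\right) = -6548$)
$\left(\left(58 \cdot 61 + 7\right) - G\right) + M = \left(\left(58 \cdot 61 + 7\right) - -6548\right) + \frac{154}{3} = \left(\left(3538 + 7\right) + 6548\right) + \frac{154}{3} = \left(3545 + 6548\right) + \frac{154}{3} = 10093 + \frac{154}{3} = \frac{30433}{3}$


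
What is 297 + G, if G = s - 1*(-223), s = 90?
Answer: 610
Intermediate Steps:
G = 313 (G = 90 - 1*(-223) = 90 + 223 = 313)
297 + G = 297 + 313 = 610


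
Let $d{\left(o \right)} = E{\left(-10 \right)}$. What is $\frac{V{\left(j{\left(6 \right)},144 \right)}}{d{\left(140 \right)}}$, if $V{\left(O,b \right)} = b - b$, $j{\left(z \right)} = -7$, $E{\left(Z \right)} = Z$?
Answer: $0$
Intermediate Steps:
$d{\left(o \right)} = -10$
$V{\left(O,b \right)} = 0$
$\frac{V{\left(j{\left(6 \right)},144 \right)}}{d{\left(140 \right)}} = \frac{0}{-10} = 0 \left(- \frac{1}{10}\right) = 0$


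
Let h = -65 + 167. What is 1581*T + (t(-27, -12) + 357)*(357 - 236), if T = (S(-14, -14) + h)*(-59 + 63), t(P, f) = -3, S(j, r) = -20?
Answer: 561402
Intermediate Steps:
h = 102
T = 328 (T = (-20 + 102)*(-59 + 63) = 82*4 = 328)
1581*T + (t(-27, -12) + 357)*(357 - 236) = 1581*328 + (-3 + 357)*(357 - 236) = 518568 + 354*121 = 518568 + 42834 = 561402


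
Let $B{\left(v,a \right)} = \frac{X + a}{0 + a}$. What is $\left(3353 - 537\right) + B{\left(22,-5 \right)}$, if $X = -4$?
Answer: $\frac{14089}{5} \approx 2817.8$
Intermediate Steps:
$B{\left(v,a \right)} = \frac{-4 + a}{a}$ ($B{\left(v,a \right)} = \frac{-4 + a}{0 + a} = \frac{-4 + a}{a}$)
$\left(3353 - 537\right) + B{\left(22,-5 \right)} = \left(3353 - 537\right) + \frac{-4 - 5}{-5} = 2816 - - \frac{9}{5} = 2816 + \frac{9}{5} = \frac{14089}{5}$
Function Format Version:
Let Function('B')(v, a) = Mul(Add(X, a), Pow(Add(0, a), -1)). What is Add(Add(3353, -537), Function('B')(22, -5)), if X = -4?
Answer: Rational(14089, 5) ≈ 2817.8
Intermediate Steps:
Function('B')(v, a) = Mul(Pow(a, -1), Add(-4, a)) (Function('B')(v, a) = Mul(Add(-4, a), Pow(Add(0, a), -1)) = Mul(Add(-4, a), Pow(a, -1)) = Mul(Pow(a, -1), Add(-4, a)))
Add(Add(3353, -537), Function('B')(22, -5)) = Add(Add(3353, -537), Mul(Pow(-5, -1), Add(-4, -5))) = Add(2816, Mul(Rational(-1, 5), -9)) = Add(2816, Rational(9, 5)) = Rational(14089, 5)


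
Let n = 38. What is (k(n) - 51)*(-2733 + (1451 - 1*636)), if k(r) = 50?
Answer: 1918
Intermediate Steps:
(k(n) - 51)*(-2733 + (1451 - 1*636)) = (50 - 51)*(-2733 + (1451 - 1*636)) = -(-2733 + (1451 - 636)) = -(-2733 + 815) = -1*(-1918) = 1918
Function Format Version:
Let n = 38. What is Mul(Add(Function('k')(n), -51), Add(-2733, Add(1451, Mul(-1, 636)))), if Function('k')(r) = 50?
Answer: 1918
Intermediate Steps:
Mul(Add(Function('k')(n), -51), Add(-2733, Add(1451, Mul(-1, 636)))) = Mul(Add(50, -51), Add(-2733, Add(1451, Mul(-1, 636)))) = Mul(-1, Add(-2733, Add(1451, -636))) = Mul(-1, Add(-2733, 815)) = Mul(-1, -1918) = 1918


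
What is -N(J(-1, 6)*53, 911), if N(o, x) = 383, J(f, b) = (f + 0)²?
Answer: -383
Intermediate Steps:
J(f, b) = f²
-N(J(-1, 6)*53, 911) = -1*383 = -383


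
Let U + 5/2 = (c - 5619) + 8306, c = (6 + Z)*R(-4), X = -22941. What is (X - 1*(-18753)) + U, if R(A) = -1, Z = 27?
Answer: -3073/2 ≈ -1536.5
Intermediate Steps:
c = -33 (c = (6 + 27)*(-1) = 33*(-1) = -33)
U = 5303/2 (U = -5/2 + ((-33 - 5619) + 8306) = -5/2 + (-5652 + 8306) = -5/2 + 2654 = 5303/2 ≈ 2651.5)
(X - 1*(-18753)) + U = (-22941 - 1*(-18753)) + 5303/2 = (-22941 + 18753) + 5303/2 = -4188 + 5303/2 = -3073/2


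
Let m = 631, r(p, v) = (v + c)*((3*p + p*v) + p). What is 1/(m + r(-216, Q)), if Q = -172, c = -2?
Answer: -1/6313481 ≈ -1.5839e-7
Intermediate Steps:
r(p, v) = (-2 + v)*(4*p + p*v) (r(p, v) = (v - 2)*((3*p + p*v) + p) = (-2 + v)*(4*p + p*v))
1/(m + r(-216, Q)) = 1/(631 - 216*(-8 + (-172)² + 2*(-172))) = 1/(631 - 216*(-8 + 29584 - 344)) = 1/(631 - 216*29232) = 1/(631 - 6314112) = 1/(-6313481) = -1/6313481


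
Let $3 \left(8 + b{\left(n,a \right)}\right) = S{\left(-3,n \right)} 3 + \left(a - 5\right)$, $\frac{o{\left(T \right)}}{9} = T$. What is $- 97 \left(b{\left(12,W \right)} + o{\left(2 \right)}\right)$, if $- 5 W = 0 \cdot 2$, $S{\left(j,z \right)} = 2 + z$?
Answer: $- \frac{6499}{3} \approx -2166.3$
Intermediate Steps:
$o{\left(T \right)} = 9 T$
$W = 0$ ($W = - \frac{0 \cdot 2}{5} = \left(- \frac{1}{5}\right) 0 = 0$)
$b{\left(n,a \right)} = - \frac{23}{3} + n + \frac{a}{3}$ ($b{\left(n,a \right)} = -8 + \frac{\left(2 + n\right) 3 + \left(a - 5\right)}{3} = -8 + \frac{\left(6 + 3 n\right) + \left(-5 + a\right)}{3} = -8 + \frac{1 + a + 3 n}{3} = -8 + \left(\frac{1}{3} + n + \frac{a}{3}\right) = - \frac{23}{3} + n + \frac{a}{3}$)
$- 97 \left(b{\left(12,W \right)} + o{\left(2 \right)}\right) = - 97 \left(\left(- \frac{23}{3} + 12 + \frac{1}{3} \cdot 0\right) + 9 \cdot 2\right) = - 97 \left(\left(- \frac{23}{3} + 12 + 0\right) + 18\right) = - 97 \left(\frac{13}{3} + 18\right) = \left(-97\right) \frac{67}{3} = - \frac{6499}{3}$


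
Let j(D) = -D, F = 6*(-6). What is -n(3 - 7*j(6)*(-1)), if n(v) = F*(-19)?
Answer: -684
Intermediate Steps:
F = -36
n(v) = 684 (n(v) = -36*(-19) = 684)
-n(3 - 7*j(6)*(-1)) = -1*684 = -684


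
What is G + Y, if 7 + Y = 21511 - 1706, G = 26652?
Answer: 46450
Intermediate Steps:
Y = 19798 (Y = -7 + (21511 - 1706) = -7 + 19805 = 19798)
G + Y = 26652 + 19798 = 46450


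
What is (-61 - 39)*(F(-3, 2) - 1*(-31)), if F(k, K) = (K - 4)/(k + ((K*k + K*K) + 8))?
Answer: -9100/3 ≈ -3033.3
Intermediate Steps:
F(k, K) = (-4 + K)/(8 + k + K² + K*k) (F(k, K) = (-4 + K)/(k + ((K*k + K²) + 8)) = (-4 + K)/(k + ((K² + K*k) + 8)) = (-4 + K)/(k + (8 + K² + K*k)) = (-4 + K)/(8 + k + K² + K*k))
(-61 - 39)*(F(-3, 2) - 1*(-31)) = (-61 - 39)*((-4 + 2)/(8 - 3 + 2² + 2*(-3)) - 1*(-31)) = -100*(-2/(8 - 3 + 4 - 6) + 31) = -100*(-2/3 + 31) = -100*((⅓)*(-2) + 31) = -100*(-⅔ + 31) = -100*91/3 = -9100/3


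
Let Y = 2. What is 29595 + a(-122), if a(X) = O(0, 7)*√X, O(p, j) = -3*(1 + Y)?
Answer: 29595 - 9*I*√122 ≈ 29595.0 - 99.408*I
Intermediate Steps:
O(p, j) = -9 (O(p, j) = -3*(1 + 2) = -3*3 = -9)
a(X) = -9*√X
29595 + a(-122) = 29595 - 9*I*√122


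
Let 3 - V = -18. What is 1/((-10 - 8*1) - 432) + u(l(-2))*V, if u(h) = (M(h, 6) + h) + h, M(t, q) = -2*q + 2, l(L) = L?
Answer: -132301/450 ≈ -294.00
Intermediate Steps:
V = 21 (V = 3 - 1*(-18) = 3 + 18 = 21)
M(t, q) = 2 - 2*q
u(h) = -10 + 2*h (u(h) = ((2 - 2*6) + h) + h = ((2 - 12) + h) + h = (-10 + h) + h = -10 + 2*h)
1/((-10 - 8*1) - 432) + u(l(-2))*V = 1/((-10 - 8*1) - 432) + (-10 + 2*(-2))*21 = 1/((-10 - 8) - 432) + (-10 - 4)*21 = 1/(-18 - 432) - 14*21 = 1/(-450) - 294 = -1/450 - 294 = -132301/450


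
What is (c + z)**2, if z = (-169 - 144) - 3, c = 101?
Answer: 46225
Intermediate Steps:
z = -316 (z = -313 - 3 = -316)
(c + z)**2 = (101 - 316)**2 = (-215)**2 = 46225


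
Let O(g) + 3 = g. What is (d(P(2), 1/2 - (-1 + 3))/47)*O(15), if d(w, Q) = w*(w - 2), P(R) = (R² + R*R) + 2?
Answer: 960/47 ≈ 20.426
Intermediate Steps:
O(g) = -3 + g
P(R) = 2 + 2*R² (P(R) = (R² + R²) + 2 = 2*R² + 2 = 2 + 2*R²)
d(w, Q) = w*(-2 + w)
(d(P(2), 1/2 - (-1 + 3))/47)*O(15) = (((2 + 2*2²)*(-2 + (2 + 2*2²)))/47)*(-3 + 15) = (((2 + 2*4)*(-2 + (2 + 2*4)))*(1/47))*12 = (((2 + 8)*(-2 + (2 + 8)))*(1/47))*12 = ((10*(-2 + 10))*(1/47))*12 = ((10*8)*(1/47))*12 = (80*(1/47))*12 = (80/47)*12 = 960/47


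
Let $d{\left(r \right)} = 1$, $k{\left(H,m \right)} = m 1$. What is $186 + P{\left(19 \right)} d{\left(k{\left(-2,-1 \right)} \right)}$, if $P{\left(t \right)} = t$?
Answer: $205$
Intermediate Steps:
$k{\left(H,m \right)} = m$
$186 + P{\left(19 \right)} d{\left(k{\left(-2,-1 \right)} \right)} = 186 + 19 \cdot 1 = 186 + 19 = 205$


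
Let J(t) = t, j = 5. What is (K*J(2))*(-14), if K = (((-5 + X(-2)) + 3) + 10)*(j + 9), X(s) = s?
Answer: -2352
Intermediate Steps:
K = 84 (K = (((-5 - 2) + 3) + 10)*(5 + 9) = ((-7 + 3) + 10)*14 = (-4 + 10)*14 = 6*14 = 84)
(K*J(2))*(-14) = (84*2)*(-14) = 168*(-14) = -2352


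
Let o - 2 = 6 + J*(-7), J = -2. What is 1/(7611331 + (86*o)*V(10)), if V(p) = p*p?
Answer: 1/7800531 ≈ 1.2820e-7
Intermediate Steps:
V(p) = p²
o = 22 (o = 2 + (6 - 2*(-7)) = 2 + (6 + 14) = 2 + 20 = 22)
1/(7611331 + (86*o)*V(10)) = 1/(7611331 + (86*22)*10²) = 1/(7611331 + 1892*100) = 1/(7611331 + 189200) = 1/7800531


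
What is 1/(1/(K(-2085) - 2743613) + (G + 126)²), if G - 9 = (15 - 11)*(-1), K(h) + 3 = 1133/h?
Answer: 5720440493/98168479298288 ≈ 5.8272e-5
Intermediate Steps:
K(h) = -3 + 1133/h
G = 5 (G = 9 + (15 - 11)*(-1) = 9 + 4*(-1) = 9 - 4 = 5)
1/(1/(K(-2085) - 2743613) + (G + 126)²) = 1/(1/((-3 + 1133/(-2085)) - 2743613) + (5 + 126)²) = 1/(1/((-3 + 1133*(-1/2085)) - 2743613) + 131²) = 1/(1/((-3 - 1133/2085) - 2743613) + 17161) = 1/(1/(-7388/2085 - 2743613) + 17161) = 1/(1/(-5720440493/2085) + 17161) = 1/(-2085/5720440493 + 17161) = 1/(98168479298288/5720440493) = 5720440493/98168479298288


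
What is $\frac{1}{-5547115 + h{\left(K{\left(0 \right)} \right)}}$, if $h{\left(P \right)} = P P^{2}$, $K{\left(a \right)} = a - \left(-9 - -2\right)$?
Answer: $- \frac{1}{5546772} \approx -1.8029 \cdot 10^{-7}$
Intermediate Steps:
$K{\left(a \right)} = 7 + a$ ($K{\left(a \right)} = a - \left(-9 + 2\right) = a - -7 = a + 7 = 7 + a$)
$h{\left(P \right)} = P^{3}$
$\frac{1}{-5547115 + h{\left(K{\left(0 \right)} \right)}} = \frac{1}{-5547115 + \left(7 + 0\right)^{3}} = \frac{1}{-5547115 + 7^{3}} = \frac{1}{-5547115 + 343} = \frac{1}{-5546772} = - \frac{1}{5546772}$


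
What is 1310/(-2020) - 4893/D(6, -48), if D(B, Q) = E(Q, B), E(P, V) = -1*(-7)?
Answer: -141329/202 ≈ -699.65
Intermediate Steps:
E(P, V) = 7
D(B, Q) = 7
1310/(-2020) - 4893/D(6, -48) = 1310/(-2020) - 4893/7 = 1310*(-1/2020) - 4893*⅐ = -131/202 - 699 = -141329/202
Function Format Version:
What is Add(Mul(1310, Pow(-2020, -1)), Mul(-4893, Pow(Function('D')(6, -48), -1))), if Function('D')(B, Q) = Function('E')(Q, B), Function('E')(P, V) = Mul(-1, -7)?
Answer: Rational(-141329, 202) ≈ -699.65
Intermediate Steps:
Function('E')(P, V) = 7
Function('D')(B, Q) = 7
Add(Mul(1310, Pow(-2020, -1)), Mul(-4893, Pow(Function('D')(6, -48), -1))) = Add(Mul(1310, Pow(-2020, -1)), Mul(-4893, Pow(7, -1))) = Add(Mul(1310, Rational(-1, 2020)), Mul(-4893, Rational(1, 7))) = Add(Rational(-131, 202), -699) = Rational(-141329, 202)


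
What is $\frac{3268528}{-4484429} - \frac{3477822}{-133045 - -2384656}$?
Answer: $- \frac{7651833144082}{3365729888373} \approx -2.2735$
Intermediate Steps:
$\frac{3268528}{-4484429} - \frac{3477822}{-133045 - -2384656} = 3268528 \left(- \frac{1}{4484429}\right) - \frac{3477822}{-133045 + 2384656} = - \frac{3268528}{4484429} - \frac{3477822}{2251611} = - \frac{3268528}{4484429} - \frac{1159274}{750537} = - \frac{7651833144082}{3365729888373}$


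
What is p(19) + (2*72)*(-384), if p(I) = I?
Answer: -55277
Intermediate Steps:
p(19) + (2*72)*(-384) = 19 + (2*72)*(-384) = 19 + 144*(-384) = 19 - 55296 = -55277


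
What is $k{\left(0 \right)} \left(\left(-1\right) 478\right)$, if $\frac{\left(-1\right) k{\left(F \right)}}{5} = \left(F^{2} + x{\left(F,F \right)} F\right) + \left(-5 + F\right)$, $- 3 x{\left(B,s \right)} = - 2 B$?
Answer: $-11950$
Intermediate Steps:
$x{\left(B,s \right)} = \frac{2 B}{3}$ ($x{\left(B,s \right)} = - \frac{\left(-2\right) B}{3} = \frac{2 B}{3}$)
$k{\left(F \right)} = 25 - 5 F - \frac{25 F^{2}}{3}$ ($k{\left(F \right)} = - 5 \left(\left(F^{2} + \frac{2 F}{3} F\right) + \left(-5 + F\right)\right) = - 5 \left(\left(F^{2} + \frac{2 F^{2}}{3}\right) + \left(-5 + F\right)\right) = - 5 \left(\frac{5 F^{2}}{3} + \left(-5 + F\right)\right) = - 5 \left(-5 + F + \frac{5 F^{2}}{3}\right) = 25 - 5 F - \frac{25 F^{2}}{3}$)
$k{\left(0 \right)} \left(\left(-1\right) 478\right) = \left(25 - 0 - \frac{25 \cdot 0^{2}}{3}\right) \left(\left(-1\right) 478\right) = \left(25 + 0 - 0\right) \left(-478\right) = \left(25 + 0 + 0\right) \left(-478\right) = 25 \left(-478\right) = -11950$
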